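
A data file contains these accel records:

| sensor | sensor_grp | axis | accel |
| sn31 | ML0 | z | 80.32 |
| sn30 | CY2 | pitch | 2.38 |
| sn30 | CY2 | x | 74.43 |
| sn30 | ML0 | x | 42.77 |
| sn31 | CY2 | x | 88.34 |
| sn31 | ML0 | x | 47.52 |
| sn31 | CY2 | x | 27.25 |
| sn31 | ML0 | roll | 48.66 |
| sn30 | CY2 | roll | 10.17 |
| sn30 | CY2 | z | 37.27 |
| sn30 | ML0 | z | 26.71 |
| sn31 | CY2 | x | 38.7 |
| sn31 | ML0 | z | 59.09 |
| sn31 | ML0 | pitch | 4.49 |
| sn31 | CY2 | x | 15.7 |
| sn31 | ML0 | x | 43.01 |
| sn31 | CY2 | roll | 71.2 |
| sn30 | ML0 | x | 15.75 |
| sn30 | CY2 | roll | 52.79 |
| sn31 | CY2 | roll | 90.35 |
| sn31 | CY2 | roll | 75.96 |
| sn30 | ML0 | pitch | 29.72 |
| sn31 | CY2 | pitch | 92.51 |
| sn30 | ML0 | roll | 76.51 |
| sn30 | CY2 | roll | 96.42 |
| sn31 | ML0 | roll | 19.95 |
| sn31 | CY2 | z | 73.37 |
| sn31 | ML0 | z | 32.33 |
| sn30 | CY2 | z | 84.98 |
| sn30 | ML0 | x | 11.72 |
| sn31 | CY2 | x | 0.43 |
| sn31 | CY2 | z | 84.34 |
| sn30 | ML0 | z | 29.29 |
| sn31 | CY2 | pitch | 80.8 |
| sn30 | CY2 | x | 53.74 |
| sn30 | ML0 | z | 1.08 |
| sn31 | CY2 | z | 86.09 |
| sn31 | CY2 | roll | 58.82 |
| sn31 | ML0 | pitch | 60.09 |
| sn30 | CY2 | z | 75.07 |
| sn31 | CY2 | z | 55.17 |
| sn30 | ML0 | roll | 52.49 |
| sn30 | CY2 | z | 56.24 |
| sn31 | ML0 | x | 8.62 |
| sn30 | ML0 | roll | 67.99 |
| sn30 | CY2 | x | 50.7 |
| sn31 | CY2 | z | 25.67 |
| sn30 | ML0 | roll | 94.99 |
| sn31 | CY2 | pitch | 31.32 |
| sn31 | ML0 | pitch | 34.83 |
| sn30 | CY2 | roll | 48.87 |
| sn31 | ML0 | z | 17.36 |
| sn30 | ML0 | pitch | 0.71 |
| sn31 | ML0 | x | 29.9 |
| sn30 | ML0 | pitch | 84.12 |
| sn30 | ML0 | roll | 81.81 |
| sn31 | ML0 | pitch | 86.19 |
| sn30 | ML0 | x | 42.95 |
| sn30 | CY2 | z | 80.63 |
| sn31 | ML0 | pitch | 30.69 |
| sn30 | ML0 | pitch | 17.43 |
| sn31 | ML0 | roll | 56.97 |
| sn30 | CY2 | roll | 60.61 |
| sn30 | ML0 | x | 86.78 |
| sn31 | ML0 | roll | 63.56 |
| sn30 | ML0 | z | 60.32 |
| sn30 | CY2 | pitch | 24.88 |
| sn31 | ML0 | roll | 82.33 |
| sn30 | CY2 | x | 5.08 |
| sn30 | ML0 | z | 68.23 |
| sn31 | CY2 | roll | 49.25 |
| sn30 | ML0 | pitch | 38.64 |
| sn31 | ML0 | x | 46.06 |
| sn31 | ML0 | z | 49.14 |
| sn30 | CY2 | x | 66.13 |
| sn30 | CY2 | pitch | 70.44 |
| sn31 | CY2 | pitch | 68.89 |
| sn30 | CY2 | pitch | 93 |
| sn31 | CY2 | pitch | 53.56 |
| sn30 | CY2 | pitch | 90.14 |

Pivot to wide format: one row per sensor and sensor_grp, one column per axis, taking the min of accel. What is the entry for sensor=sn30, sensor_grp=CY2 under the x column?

Rows with sensor=sn30, sensor_grp=CY2 and axis=x: accel values are 74.43, 53.74, 50.7, 5.08, 66.13.
min(74.43, 53.74, 50.7, 5.08, 66.13) = 5.08.

5.08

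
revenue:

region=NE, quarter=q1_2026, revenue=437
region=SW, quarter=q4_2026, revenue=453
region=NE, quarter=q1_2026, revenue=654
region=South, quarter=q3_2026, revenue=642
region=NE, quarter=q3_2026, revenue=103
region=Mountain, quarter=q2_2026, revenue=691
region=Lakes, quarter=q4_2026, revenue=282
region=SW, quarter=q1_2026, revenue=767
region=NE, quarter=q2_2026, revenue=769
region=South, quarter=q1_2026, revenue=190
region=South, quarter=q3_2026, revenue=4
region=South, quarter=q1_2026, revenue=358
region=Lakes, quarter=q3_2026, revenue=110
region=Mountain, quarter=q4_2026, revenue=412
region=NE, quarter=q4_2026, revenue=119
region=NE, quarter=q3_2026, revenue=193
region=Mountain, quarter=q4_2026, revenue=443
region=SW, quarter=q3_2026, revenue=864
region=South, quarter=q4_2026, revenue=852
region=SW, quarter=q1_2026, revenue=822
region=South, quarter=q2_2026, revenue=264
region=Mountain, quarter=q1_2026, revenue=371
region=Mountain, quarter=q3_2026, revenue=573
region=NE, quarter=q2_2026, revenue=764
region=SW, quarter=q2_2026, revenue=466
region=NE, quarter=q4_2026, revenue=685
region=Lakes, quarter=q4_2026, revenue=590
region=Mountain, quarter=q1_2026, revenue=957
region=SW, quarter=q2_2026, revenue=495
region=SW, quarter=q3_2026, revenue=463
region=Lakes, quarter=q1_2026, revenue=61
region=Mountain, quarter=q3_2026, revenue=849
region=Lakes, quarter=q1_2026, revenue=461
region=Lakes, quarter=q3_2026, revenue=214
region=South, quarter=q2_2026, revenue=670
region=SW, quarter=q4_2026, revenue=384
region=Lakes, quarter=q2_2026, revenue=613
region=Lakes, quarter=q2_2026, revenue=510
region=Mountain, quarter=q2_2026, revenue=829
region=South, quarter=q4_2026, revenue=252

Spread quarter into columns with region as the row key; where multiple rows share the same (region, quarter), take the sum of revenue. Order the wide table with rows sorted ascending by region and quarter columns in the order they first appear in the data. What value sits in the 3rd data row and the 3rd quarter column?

With rows sorted ascending by region, row 3 is region=NE. quarter columns in first-appearance order: q1_2026, q4_2026, q3_2026, q2_2026; column 3 is q3_2026.
Long rows with region=NE, quarter=q3_2026: 103 + 193 = 296.

296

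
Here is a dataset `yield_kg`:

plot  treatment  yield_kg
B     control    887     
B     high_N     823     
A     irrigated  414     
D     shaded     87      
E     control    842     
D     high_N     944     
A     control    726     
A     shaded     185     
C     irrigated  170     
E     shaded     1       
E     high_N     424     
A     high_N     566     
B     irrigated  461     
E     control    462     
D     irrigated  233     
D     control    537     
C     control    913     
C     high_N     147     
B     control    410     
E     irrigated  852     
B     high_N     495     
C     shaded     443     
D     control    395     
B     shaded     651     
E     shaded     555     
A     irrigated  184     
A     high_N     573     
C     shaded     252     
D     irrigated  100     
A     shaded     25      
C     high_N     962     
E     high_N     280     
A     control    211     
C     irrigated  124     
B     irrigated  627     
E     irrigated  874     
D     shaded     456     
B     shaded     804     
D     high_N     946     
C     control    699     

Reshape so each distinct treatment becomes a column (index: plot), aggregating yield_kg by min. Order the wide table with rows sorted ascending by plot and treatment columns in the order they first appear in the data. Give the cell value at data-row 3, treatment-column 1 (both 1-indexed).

699

With rows sorted ascending by plot, row 3 is plot=C. treatment columns in first-appearance order: control, high_N, irrigated, shaded; column 1 is control.
Long rows with plot=C, treatment=control: min(913, 699) = 699.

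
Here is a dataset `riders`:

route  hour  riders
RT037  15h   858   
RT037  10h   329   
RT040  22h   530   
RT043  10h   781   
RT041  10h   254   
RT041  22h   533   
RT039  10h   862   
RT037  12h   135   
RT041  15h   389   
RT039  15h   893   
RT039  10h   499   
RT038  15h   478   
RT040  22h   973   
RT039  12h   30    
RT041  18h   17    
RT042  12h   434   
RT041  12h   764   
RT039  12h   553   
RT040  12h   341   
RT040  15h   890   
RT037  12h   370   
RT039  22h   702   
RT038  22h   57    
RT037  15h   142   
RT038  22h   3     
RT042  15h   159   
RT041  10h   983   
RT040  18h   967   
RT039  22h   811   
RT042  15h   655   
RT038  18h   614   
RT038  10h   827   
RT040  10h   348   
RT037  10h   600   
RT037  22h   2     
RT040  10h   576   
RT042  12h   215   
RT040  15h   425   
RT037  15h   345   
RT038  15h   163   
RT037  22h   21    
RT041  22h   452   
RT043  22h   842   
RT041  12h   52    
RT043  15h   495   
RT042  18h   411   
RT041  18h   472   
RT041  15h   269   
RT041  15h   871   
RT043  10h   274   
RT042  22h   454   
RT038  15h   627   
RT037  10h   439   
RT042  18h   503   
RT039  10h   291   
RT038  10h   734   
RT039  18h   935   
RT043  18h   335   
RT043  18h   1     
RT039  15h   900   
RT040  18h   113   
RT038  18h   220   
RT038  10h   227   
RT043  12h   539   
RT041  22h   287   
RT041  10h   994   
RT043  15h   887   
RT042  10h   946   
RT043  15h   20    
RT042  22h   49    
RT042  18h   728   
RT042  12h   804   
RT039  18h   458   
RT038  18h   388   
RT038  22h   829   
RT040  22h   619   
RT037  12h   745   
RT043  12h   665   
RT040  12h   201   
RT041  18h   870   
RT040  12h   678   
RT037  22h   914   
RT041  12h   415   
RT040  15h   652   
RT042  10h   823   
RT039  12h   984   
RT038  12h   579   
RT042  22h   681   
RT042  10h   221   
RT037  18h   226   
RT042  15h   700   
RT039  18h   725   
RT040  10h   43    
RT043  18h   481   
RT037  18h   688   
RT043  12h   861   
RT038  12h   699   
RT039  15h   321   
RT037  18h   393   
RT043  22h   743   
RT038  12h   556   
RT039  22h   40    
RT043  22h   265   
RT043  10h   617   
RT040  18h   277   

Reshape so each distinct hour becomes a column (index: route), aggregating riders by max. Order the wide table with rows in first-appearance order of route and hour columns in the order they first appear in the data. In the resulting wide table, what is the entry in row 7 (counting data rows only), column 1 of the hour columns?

700

With rows in first-appearance order of route, row 7 is route=RT042. hour columns in first-appearance order: 15h, 10h, 22h, 12h, 18h; column 1 is 15h.
Long rows with route=RT042, hour=15h: max(159, 655, 700) = 700.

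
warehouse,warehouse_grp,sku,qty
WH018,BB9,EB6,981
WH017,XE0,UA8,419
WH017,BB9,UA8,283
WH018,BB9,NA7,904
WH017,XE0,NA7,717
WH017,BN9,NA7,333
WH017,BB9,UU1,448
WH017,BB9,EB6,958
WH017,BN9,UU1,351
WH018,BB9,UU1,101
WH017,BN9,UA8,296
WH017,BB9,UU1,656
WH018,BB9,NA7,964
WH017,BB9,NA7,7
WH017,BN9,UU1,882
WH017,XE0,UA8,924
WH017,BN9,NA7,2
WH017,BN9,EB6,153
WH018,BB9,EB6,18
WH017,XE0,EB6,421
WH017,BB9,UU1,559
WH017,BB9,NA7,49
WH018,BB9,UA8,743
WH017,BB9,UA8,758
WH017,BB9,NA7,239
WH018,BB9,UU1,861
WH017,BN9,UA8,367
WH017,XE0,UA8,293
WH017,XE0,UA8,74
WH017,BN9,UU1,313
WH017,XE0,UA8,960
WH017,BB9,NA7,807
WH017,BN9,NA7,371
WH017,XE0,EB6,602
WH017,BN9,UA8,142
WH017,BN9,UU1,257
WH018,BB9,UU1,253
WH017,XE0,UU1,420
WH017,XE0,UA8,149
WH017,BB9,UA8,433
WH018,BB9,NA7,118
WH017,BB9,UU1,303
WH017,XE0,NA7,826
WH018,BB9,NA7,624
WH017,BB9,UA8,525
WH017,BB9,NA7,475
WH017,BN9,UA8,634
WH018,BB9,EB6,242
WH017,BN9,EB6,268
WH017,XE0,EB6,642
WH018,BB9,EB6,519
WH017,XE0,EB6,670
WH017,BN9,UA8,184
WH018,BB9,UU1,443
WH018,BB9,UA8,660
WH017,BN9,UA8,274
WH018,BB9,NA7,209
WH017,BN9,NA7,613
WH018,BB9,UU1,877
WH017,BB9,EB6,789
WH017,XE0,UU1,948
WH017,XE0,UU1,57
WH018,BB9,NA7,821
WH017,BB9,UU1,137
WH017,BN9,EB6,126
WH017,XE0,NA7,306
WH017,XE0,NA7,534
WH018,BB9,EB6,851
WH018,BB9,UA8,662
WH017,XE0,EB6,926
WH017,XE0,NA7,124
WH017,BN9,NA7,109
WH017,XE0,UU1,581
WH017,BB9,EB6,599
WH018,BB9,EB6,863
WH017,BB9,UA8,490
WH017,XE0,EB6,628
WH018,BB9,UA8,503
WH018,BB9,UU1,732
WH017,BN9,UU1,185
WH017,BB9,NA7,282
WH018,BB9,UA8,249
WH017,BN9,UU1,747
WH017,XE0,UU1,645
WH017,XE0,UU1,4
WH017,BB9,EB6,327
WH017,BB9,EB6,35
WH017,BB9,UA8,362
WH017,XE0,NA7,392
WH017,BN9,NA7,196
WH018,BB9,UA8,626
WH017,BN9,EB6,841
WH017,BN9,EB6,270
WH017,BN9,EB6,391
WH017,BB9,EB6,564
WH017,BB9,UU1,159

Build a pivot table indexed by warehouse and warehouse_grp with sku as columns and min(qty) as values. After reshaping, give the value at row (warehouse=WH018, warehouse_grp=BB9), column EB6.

18

Rows with warehouse=WH018, warehouse_grp=BB9 and sku=EB6: qty values are 981, 18, 242, 519, 851, 863.
min(981, 18, 242, 519, 851, 863) = 18.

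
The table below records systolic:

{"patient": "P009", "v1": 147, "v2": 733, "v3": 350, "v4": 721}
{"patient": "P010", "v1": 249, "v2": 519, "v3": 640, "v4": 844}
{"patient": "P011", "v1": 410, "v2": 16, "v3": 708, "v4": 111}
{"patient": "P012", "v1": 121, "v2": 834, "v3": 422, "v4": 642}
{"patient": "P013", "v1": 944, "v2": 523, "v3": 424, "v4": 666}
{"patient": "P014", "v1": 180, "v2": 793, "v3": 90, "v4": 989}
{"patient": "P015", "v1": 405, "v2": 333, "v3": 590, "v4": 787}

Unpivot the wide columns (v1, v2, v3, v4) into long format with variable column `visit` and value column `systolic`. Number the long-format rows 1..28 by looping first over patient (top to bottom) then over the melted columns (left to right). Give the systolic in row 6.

519

28 rows total (7 × 4). Row 6: index ⌊(6-1)/4⌋ = 1 into patient → P010; (6-1) mod 4 = 1 into the melted columns → v2.
So row 6 is (P010, v2, 519); systolic = 519.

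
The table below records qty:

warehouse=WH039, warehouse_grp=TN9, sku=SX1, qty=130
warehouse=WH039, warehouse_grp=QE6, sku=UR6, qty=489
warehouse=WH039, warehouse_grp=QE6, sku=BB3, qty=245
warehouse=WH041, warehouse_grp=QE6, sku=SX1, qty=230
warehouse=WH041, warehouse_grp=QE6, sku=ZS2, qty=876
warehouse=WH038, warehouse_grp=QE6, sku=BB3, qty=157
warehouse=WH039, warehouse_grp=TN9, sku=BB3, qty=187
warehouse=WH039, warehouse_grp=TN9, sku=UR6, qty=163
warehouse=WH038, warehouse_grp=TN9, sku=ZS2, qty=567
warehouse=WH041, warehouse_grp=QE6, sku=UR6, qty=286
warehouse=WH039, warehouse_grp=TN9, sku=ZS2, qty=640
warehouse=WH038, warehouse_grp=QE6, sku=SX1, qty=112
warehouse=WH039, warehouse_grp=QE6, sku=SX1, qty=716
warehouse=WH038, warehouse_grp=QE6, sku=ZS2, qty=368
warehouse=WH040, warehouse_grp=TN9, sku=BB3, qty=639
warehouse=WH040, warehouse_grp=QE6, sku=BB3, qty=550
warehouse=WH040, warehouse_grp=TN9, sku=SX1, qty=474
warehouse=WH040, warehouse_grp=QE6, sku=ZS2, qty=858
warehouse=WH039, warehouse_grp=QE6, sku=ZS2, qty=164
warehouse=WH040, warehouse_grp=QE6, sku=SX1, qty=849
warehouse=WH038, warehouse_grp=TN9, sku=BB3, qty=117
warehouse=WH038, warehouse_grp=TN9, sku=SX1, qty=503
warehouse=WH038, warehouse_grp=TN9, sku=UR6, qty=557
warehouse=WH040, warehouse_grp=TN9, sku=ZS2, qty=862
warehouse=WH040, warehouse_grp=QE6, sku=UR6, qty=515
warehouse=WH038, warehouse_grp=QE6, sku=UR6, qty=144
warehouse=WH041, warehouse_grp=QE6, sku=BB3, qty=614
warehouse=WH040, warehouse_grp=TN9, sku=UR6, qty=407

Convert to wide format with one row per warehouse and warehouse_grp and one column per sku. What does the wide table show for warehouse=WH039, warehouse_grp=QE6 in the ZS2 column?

Wide layout: rows indexed by warehouse and warehouse_grp, columns are the 4 distinct sku values (SX1, UR6, BB3, ZS2).
Cell (warehouse=WH039, warehouse_grp=QE6, sku=ZS2) draws from the long row where warehouse=WH039, warehouse_grp=QE6 and sku=ZS2, which has qty=164.

164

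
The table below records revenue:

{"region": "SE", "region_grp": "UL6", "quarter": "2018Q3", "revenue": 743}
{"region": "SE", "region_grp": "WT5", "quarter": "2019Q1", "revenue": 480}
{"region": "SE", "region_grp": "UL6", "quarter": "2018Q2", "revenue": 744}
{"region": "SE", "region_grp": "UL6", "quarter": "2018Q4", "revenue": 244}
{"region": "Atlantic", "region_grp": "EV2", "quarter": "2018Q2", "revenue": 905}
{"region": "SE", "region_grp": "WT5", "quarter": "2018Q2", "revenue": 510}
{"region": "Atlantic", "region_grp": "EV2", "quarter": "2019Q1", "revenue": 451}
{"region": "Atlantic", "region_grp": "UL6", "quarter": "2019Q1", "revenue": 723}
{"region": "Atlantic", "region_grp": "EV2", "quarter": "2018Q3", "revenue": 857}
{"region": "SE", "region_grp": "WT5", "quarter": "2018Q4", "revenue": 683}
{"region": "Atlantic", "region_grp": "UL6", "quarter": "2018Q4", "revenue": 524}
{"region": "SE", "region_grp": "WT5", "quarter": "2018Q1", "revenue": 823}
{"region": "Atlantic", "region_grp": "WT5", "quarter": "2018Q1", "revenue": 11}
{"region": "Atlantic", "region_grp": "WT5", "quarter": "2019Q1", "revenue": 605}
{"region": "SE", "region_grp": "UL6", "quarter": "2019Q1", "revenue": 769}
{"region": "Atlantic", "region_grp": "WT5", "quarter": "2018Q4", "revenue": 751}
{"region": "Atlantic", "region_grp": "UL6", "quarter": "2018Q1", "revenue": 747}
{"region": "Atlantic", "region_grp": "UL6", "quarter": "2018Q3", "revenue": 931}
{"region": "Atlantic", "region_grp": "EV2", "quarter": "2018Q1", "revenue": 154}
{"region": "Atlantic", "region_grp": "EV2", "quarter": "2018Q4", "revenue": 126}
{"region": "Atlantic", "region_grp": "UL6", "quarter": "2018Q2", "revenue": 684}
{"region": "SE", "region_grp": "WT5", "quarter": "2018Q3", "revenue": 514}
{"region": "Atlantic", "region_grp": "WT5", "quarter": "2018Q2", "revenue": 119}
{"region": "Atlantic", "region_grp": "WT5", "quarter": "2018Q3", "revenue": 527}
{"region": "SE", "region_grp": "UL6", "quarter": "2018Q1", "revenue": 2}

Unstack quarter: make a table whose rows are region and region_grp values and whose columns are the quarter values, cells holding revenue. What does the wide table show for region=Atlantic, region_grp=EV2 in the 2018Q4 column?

Wide layout: rows indexed by region and region_grp, columns are the 5 distinct quarter values (2018Q3, 2019Q1, 2018Q2, 2018Q4, 2018Q1).
Cell (region=Atlantic, region_grp=EV2, quarter=2018Q4) draws from the long row where region=Atlantic, region_grp=EV2 and quarter=2018Q4, which has revenue=126.

126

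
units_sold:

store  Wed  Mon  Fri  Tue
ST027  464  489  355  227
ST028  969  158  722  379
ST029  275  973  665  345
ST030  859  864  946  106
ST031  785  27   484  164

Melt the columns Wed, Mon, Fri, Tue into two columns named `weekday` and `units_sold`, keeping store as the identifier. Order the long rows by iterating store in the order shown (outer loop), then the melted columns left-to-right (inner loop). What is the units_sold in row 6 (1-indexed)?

20 rows total (5 × 4). Row 6: index ⌊(6-1)/4⌋ = 1 into store → ST028; (6-1) mod 4 = 1 into the melted columns → Mon.
So row 6 is (ST028, Mon, 158); units_sold = 158.

158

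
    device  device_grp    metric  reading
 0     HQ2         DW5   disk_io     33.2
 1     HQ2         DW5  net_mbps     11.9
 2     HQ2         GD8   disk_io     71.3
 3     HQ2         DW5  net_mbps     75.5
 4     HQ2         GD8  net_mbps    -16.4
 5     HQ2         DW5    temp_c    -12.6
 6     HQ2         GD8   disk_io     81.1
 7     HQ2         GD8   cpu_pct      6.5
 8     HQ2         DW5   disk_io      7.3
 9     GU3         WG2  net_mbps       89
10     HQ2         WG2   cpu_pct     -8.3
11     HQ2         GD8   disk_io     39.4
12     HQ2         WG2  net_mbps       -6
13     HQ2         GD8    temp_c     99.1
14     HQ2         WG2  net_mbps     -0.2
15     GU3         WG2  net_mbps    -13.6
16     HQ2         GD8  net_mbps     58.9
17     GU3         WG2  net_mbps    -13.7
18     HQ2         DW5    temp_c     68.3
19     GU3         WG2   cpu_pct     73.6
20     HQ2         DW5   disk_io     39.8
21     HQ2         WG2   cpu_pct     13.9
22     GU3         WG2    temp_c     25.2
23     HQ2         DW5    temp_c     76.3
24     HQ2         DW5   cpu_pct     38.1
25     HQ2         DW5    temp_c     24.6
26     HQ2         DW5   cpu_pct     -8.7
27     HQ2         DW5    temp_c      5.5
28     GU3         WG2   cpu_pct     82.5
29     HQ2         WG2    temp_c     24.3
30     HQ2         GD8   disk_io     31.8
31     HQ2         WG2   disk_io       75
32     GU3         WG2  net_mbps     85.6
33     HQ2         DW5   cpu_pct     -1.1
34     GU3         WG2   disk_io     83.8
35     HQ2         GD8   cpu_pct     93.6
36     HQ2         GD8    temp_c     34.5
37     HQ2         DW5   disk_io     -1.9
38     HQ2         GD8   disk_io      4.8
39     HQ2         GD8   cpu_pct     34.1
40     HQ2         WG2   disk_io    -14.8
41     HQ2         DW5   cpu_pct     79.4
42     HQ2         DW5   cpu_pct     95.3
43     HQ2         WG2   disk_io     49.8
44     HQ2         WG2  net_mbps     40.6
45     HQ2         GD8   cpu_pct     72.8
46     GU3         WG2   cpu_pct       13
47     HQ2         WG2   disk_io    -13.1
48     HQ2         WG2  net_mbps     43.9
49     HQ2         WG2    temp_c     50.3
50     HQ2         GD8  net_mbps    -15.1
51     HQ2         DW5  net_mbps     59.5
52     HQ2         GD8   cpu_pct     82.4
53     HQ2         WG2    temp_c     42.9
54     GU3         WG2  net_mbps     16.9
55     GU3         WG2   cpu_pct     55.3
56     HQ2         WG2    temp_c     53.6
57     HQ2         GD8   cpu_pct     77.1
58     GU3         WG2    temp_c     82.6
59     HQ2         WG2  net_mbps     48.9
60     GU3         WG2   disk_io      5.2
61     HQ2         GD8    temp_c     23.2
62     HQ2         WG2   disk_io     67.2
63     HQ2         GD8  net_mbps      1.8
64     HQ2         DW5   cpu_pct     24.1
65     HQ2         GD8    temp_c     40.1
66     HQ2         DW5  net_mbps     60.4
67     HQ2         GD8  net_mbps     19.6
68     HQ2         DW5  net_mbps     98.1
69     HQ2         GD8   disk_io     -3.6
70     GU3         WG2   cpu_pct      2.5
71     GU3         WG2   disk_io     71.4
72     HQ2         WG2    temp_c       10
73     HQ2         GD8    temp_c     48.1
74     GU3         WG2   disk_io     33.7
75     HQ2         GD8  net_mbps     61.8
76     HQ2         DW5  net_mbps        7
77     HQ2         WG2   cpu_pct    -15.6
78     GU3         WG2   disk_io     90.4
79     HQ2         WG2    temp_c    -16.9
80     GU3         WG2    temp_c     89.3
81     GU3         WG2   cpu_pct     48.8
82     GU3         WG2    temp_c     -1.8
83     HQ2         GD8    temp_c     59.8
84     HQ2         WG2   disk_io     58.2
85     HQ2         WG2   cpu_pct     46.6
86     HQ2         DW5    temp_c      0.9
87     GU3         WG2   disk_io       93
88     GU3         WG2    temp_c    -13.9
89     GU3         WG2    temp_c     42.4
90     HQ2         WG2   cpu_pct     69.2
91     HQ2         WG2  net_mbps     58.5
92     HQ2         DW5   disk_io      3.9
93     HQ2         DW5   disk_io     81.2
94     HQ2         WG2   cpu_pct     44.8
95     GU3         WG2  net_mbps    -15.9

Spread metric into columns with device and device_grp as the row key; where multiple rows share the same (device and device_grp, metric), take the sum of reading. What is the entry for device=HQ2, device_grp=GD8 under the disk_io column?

Rows with device=HQ2, device_grp=GD8 and metric=disk_io: reading values are 71.3, 81.1, 39.4, 31.8, 4.8, -3.6.
71.3 + 81.1 + 39.4 + 31.8 + 4.8 + -3.6 = 224.8.

224.8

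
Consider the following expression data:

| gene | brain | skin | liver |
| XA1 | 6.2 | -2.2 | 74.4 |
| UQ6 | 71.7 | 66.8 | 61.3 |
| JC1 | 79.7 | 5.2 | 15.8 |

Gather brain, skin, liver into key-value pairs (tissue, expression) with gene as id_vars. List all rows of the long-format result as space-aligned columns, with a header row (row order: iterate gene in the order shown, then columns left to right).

Each (gene, column) pair becomes one row: 3 × 3 = 9 rows.
For example, (XA1, brain) → expression=6.2.

gene  tissue  expression
XA1   brain   6.2       
XA1   skin    -2.2      
XA1   liver   74.4      
UQ6   brain   71.7      
UQ6   skin    66.8      
UQ6   liver   61.3      
JC1   brain   79.7      
JC1   skin    5.2       
JC1   liver   15.8      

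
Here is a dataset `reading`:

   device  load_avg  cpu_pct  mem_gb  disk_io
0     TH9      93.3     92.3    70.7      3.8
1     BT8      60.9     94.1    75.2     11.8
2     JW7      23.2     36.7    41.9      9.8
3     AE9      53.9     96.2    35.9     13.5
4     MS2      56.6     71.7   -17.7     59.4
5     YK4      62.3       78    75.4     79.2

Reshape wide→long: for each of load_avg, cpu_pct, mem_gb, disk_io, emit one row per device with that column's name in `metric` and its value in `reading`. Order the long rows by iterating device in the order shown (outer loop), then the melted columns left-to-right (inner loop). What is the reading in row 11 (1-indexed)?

24 rows total (6 × 4). Row 11: index ⌊(11-1)/4⌋ = 2 into device → JW7; (11-1) mod 4 = 2 into the melted columns → mem_gb.
So row 11 is (JW7, mem_gb, 41.9); reading = 41.9.

41.9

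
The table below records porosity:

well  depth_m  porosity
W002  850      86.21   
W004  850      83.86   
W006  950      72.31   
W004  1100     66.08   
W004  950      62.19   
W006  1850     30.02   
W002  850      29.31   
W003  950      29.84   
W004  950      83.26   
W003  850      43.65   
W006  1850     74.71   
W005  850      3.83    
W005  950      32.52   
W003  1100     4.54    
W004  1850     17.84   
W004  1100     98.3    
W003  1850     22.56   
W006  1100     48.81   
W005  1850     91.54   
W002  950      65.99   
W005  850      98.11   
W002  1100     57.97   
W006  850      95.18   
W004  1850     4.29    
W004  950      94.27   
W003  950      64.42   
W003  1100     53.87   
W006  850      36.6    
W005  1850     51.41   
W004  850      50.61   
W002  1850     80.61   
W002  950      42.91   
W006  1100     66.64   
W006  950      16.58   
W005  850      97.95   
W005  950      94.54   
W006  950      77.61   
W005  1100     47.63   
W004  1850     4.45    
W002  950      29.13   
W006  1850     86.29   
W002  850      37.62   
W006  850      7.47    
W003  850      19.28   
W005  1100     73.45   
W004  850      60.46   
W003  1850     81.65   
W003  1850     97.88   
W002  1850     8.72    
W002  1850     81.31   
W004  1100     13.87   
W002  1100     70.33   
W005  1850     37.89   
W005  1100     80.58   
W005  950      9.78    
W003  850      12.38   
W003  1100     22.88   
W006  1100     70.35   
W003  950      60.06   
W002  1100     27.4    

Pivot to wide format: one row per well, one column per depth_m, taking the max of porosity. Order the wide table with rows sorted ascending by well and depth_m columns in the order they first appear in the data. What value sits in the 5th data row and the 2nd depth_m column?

77.61

With rows sorted ascending by well, row 5 is well=W006. depth_m columns in first-appearance order: 850, 950, 1100, 1850; column 2 is 950.
Long rows with well=W006, depth_m=950: max(72.31, 16.58, 77.61) = 77.61.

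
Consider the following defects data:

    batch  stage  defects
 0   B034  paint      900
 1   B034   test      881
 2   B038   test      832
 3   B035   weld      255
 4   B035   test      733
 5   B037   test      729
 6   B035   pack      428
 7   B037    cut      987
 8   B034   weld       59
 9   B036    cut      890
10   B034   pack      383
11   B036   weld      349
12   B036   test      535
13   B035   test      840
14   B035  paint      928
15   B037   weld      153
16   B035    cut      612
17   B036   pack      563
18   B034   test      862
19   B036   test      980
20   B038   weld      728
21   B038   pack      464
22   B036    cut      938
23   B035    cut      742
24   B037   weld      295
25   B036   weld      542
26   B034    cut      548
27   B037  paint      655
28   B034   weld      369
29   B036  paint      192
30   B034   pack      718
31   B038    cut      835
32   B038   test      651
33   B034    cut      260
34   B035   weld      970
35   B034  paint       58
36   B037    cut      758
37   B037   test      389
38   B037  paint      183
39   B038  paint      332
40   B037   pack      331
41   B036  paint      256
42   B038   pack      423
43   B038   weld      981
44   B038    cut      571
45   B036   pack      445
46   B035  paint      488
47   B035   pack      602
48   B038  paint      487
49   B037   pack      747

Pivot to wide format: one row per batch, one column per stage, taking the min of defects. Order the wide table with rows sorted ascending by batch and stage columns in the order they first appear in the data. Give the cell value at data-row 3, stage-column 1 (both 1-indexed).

192

With rows sorted ascending by batch, row 3 is batch=B036. stage columns in first-appearance order: paint, test, weld, pack, cut; column 1 is paint.
Long rows with batch=B036, stage=paint: min(192, 256) = 192.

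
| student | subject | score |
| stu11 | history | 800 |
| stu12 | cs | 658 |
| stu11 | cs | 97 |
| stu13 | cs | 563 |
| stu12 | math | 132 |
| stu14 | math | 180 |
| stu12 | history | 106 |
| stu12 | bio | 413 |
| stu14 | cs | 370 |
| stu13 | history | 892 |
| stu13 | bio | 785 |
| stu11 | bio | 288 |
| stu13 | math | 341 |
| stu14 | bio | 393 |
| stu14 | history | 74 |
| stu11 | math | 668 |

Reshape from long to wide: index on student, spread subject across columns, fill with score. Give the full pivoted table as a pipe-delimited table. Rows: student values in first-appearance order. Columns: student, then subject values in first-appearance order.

Columns: student plus the 4 distinct subject values (history, cs, math, bio).
For example, row stu11 column history takes score=800 from the long row (stu11, history).

| student | history | cs | math | bio |
| stu11 | 800 | 97 | 668 | 288 |
| stu12 | 106 | 658 | 132 | 413 |
| stu13 | 892 | 563 | 341 | 785 |
| stu14 | 74 | 370 | 180 | 393 |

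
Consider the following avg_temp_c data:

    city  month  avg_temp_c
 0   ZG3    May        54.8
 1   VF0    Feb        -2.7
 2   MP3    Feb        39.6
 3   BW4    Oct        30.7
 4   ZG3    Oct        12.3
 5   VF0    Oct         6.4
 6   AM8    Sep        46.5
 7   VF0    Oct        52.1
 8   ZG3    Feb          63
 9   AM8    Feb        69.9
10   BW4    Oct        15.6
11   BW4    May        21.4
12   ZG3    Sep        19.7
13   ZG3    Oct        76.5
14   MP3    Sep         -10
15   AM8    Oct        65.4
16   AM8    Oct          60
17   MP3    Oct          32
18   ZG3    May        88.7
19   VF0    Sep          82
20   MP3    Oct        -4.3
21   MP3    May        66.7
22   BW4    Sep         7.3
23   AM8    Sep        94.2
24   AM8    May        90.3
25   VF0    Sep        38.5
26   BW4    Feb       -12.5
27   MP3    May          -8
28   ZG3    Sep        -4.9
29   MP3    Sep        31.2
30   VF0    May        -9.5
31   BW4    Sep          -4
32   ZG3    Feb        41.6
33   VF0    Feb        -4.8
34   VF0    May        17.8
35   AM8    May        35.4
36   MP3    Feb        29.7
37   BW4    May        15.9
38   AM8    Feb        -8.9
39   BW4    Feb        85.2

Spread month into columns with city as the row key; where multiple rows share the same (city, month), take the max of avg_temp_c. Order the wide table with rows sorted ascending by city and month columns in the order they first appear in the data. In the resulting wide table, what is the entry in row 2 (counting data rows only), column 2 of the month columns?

85.2

With rows sorted ascending by city, row 2 is city=BW4. month columns in first-appearance order: May, Feb, Oct, Sep; column 2 is Feb.
Long rows with city=BW4, month=Feb: max(-12.5, 85.2) = 85.2.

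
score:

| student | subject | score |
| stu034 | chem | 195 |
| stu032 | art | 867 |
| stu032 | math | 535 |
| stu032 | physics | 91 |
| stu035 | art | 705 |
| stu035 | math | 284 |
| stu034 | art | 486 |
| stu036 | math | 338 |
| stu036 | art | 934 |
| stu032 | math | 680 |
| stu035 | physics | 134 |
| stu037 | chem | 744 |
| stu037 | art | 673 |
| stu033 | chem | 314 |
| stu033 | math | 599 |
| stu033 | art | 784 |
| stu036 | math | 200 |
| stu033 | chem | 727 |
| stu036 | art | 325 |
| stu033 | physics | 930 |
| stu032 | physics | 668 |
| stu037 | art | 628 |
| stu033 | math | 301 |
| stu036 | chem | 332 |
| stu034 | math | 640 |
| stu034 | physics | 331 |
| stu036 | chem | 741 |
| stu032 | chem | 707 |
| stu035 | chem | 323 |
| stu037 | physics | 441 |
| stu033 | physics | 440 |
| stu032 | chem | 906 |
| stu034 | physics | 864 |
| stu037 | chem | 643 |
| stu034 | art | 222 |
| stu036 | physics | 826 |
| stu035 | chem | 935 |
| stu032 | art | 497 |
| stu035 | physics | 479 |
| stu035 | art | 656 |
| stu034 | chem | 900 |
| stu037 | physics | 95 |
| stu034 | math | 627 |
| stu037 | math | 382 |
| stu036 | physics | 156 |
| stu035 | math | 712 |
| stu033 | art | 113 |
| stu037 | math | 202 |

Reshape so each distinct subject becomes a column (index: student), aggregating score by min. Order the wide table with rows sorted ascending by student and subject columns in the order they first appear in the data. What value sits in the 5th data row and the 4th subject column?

156

With rows sorted ascending by student, row 5 is student=stu036. subject columns in first-appearance order: chem, art, math, physics; column 4 is physics.
Long rows with student=stu036, subject=physics: min(826, 156) = 156.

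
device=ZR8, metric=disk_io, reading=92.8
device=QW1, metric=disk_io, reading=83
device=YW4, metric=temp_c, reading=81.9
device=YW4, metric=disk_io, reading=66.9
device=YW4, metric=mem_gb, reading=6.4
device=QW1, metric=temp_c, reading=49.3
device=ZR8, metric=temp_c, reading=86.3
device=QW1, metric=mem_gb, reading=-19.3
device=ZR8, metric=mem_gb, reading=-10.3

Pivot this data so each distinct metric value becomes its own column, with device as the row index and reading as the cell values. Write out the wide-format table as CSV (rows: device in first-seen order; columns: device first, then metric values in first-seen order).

Columns: device plus the 3 distinct metric values (disk_io, temp_c, mem_gb).
For example, row ZR8 column disk_io takes reading=92.8 from the long row (ZR8, disk_io).

device,disk_io,temp_c,mem_gb
ZR8,92.8,86.3,-10.3
QW1,83,49.3,-19.3
YW4,66.9,81.9,6.4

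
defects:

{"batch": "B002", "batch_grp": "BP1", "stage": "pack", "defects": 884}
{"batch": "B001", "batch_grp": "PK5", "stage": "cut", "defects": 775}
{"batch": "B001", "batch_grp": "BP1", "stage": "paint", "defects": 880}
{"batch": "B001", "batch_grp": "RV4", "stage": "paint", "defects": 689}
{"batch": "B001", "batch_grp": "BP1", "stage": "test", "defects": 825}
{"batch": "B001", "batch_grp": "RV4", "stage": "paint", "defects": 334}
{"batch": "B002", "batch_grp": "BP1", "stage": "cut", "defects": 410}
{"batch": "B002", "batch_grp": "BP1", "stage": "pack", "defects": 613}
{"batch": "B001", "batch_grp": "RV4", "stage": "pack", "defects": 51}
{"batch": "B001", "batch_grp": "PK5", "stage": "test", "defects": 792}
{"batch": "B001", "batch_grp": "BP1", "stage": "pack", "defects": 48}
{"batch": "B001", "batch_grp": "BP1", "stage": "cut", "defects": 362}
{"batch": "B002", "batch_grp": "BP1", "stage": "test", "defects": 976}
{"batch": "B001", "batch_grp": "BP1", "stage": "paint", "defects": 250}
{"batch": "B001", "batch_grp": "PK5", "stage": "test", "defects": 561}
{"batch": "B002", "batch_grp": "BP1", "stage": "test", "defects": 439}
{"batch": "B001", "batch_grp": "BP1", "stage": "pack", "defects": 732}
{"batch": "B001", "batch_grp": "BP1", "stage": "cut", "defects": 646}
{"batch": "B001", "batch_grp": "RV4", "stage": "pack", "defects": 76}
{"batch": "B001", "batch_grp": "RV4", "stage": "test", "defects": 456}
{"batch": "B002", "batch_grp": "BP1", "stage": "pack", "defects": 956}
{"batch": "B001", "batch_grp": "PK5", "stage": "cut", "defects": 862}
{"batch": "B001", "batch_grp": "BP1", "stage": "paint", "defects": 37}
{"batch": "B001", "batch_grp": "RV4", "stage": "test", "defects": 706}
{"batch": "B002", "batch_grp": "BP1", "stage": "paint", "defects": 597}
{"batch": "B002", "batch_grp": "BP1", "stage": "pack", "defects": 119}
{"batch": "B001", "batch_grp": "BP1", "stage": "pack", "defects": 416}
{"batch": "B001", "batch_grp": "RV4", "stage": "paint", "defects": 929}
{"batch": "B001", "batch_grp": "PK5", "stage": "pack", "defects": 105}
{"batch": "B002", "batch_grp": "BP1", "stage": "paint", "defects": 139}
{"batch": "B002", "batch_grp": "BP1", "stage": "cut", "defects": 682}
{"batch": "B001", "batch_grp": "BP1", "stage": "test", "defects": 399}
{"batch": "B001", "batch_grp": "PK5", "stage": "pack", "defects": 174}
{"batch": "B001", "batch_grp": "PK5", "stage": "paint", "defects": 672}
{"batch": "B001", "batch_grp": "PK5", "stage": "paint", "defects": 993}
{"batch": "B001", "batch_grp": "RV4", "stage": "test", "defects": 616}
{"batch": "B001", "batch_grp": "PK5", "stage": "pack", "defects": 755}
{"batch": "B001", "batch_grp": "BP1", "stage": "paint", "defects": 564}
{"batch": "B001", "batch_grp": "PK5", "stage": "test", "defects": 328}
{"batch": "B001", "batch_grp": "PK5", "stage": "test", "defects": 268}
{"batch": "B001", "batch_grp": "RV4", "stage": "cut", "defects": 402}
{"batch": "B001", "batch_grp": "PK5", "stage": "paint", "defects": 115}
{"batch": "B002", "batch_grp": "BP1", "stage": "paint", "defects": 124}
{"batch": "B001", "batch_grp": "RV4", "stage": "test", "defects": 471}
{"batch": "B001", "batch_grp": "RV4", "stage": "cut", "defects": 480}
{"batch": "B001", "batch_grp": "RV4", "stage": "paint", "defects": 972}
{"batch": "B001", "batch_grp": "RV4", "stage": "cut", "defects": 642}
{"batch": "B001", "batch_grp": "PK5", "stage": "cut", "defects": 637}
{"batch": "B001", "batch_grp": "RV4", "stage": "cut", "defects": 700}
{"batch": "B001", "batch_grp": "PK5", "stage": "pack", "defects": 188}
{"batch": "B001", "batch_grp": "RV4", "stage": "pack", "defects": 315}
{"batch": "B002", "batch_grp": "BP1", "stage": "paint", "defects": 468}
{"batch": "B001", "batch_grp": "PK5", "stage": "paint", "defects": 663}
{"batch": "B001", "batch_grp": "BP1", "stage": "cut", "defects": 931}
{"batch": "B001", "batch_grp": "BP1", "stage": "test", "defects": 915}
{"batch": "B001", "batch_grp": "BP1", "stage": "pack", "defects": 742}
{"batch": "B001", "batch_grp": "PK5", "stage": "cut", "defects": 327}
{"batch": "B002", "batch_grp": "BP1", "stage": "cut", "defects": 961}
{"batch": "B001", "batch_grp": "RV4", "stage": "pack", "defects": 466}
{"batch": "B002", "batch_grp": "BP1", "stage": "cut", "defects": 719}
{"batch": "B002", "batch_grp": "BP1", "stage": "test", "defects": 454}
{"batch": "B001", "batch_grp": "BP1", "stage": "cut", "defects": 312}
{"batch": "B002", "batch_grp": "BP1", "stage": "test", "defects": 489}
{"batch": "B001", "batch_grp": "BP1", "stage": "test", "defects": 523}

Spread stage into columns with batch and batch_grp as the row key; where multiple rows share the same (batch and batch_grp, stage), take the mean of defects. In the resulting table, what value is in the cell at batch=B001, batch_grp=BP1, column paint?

Rows with batch=B001, batch_grp=BP1 and stage=paint: defects values are 880, 250, 37, 564.
(880 + 250 + 37 + 564) / 4 = 432.75.

432.75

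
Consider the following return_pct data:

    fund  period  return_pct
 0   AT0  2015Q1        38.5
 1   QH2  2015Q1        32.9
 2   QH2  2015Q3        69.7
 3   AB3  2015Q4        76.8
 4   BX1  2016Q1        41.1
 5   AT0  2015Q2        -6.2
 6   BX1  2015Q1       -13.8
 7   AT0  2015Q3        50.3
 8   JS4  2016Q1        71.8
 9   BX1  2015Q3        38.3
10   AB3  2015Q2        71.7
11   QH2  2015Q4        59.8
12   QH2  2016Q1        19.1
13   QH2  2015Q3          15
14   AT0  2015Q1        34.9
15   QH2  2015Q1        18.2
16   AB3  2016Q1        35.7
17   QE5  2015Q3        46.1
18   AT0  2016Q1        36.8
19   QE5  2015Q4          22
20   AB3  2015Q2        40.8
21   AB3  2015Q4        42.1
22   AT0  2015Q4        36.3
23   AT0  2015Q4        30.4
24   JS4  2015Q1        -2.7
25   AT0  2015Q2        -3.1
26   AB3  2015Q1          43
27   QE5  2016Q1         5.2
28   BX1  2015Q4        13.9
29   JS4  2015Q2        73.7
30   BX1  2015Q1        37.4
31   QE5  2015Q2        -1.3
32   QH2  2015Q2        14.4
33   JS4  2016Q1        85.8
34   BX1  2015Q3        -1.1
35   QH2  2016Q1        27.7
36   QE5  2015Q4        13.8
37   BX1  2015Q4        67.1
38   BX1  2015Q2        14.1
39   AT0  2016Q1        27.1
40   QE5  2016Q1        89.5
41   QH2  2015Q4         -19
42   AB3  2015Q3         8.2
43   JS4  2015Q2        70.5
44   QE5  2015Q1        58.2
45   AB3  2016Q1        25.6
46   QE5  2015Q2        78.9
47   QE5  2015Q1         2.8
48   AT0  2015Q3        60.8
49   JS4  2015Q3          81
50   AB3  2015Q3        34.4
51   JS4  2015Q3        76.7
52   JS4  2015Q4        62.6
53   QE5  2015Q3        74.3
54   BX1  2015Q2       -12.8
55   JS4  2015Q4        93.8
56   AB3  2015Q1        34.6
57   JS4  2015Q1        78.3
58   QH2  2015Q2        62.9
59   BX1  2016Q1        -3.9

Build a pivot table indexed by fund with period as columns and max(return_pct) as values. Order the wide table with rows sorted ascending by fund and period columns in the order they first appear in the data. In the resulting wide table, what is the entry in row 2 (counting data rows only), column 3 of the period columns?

With rows sorted ascending by fund, row 2 is fund=AT0. period columns in first-appearance order: 2015Q1, 2015Q3, 2015Q4, 2016Q1, 2015Q2; column 3 is 2015Q4.
Long rows with fund=AT0, period=2015Q4: max(36.3, 30.4) = 36.3.

36.3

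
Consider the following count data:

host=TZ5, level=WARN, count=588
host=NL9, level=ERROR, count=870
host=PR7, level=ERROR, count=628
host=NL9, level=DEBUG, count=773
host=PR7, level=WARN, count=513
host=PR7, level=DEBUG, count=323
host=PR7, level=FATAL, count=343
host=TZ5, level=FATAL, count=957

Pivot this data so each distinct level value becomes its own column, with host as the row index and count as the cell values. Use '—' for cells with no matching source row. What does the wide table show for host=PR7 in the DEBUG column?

The long row with host=PR7, level=DEBUG has count=323.

323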